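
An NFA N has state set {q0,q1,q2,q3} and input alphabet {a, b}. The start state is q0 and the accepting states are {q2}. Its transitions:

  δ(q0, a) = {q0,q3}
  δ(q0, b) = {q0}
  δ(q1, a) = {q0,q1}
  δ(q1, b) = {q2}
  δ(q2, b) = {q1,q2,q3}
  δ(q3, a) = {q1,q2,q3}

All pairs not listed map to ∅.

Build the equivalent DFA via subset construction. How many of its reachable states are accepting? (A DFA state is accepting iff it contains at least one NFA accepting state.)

1

Start state of the DFA: {q0}.
{q0} --a--> {q0,q3}  [new]
{q0} --b--> {q0}  [seen]
{q0,q3} --a--> {q0,q1,q2,q3}  [new]
{q0,q3} --b--> {q0}  [seen]
{q0,q1,q2,q3} --a--> {q0,q1,q2,q3}  [seen]
{q0,q1,q2,q3} --b--> {q0,q1,q2,q3}  [seen]
Reachable DFA states: {q0}, {q0,q3}, {q0,q1,q2,q3}.
Accepting DFA states (contain an NFA accepting state): {q0,q1,q2,q3}.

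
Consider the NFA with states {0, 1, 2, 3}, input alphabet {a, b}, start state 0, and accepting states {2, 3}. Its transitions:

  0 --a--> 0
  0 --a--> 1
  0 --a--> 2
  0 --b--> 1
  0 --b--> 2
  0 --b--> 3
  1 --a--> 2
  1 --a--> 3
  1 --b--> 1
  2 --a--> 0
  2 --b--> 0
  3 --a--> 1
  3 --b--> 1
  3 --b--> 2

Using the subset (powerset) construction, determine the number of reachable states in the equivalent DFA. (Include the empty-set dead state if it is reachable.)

4

Start state of the DFA: {0}.
{0} --a--> {0, 1, 2}  [new]
{0} --b--> {1, 2, 3}  [new]
{0, 1, 2} --a--> {0, 1, 2, 3}  [new]
{0, 1, 2} --b--> {0, 1, 2, 3}  [seen]
{1, 2, 3} --a--> {0, 1, 2, 3}  [seen]
{1, 2, 3} --b--> {0, 1, 2}  [seen]
{0, 1, 2, 3} --a--> {0, 1, 2, 3}  [seen]
{0, 1, 2, 3} --b--> {0, 1, 2, 3}  [seen]
Reachable DFA states: {0}, {0, 1, 2}, {1, 2, 3}, {0, 1, 2, 3}.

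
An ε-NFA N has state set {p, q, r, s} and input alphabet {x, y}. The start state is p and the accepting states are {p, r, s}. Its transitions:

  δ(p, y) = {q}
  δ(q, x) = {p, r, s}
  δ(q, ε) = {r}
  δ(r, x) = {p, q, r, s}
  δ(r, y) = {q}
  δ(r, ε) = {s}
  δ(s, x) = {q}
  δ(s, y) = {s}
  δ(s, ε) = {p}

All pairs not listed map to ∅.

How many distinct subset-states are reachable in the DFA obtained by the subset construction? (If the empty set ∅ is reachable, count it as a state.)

3

Start state of the DFA: {p} (ε-closure of the NFA start).
{p} --x--> ∅  [new]
{p} --y--> {p, q, r, s}  [new]
∅ --x--> ∅  [seen]
∅ --y--> ∅  [seen]
{p, q, r, s} --x--> {p, q, r, s}  [seen]
{p, q, r, s} --y--> {p, q, r, s}  [seen]
Reachable DFA states: {p}, ∅, {p, q, r, s}.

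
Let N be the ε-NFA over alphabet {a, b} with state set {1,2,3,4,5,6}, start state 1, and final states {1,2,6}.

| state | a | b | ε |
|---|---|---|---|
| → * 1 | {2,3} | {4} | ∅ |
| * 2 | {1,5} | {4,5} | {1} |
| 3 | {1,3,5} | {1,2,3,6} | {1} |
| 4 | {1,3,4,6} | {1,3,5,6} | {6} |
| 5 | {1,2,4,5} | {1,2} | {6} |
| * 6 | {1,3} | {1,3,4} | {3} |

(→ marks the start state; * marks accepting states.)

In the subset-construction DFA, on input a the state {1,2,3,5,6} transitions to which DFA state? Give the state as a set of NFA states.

δ(1,a) = {2,3}; δ(2,a) = {1,5}; δ(3,a) = {1,3,5}; δ(5,a) = {1,2,4,5}; δ(6,a) = {1,3}.
Union: {1,2,3,4,5}.
ε-closure gives {1,2,3,4,5,6}.

{1,2,3,4,5,6}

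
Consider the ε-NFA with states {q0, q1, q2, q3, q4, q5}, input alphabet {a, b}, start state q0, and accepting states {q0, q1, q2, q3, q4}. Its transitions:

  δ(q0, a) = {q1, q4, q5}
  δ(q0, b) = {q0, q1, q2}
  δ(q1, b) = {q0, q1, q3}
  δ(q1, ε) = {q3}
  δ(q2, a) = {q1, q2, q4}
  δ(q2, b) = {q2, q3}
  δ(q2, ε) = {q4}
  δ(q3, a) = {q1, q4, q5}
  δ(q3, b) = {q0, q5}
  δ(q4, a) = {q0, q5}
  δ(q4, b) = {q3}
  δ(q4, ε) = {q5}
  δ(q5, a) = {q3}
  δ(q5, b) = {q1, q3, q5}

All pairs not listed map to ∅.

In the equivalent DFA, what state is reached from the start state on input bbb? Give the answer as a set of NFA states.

{q0, q1, q2, q3, q4, q5}

Start: {q0}.
δ(q0,b) = {q0, q1, q2}.
Union: {q0, q1, q2}.
ε-closure gives {q0, q1, q2, q3, q4, q5}.
After b: {q0, q1, q2, q3, q4, q5}.
δ(q0,b) = {q0, q1, q2}; δ(q1,b) = {q0, q1, q3}; δ(q2,b) = {q2, q3}; δ(q3,b) = {q0, q5}; δ(q4,b) = {q3}; δ(q5,b) = {q1, q3, q5}.
Union: {q0, q1, q2, q3, q5}.
ε-closure gives {q0, q1, q2, q3, q4, q5}.
After b: {q0, q1, q2, q3, q4, q5}.
δ(q0,b) = {q0, q1, q2}; δ(q1,b) = {q0, q1, q3}; δ(q2,b) = {q2, q3}; δ(q3,b) = {q0, q5}; δ(q4,b) = {q3}; δ(q5,b) = {q1, q3, q5}.
Union: {q0, q1, q2, q3, q5}.
ε-closure gives {q0, q1, q2, q3, q4, q5}.
After b: {q0, q1, q2, q3, q4, q5}.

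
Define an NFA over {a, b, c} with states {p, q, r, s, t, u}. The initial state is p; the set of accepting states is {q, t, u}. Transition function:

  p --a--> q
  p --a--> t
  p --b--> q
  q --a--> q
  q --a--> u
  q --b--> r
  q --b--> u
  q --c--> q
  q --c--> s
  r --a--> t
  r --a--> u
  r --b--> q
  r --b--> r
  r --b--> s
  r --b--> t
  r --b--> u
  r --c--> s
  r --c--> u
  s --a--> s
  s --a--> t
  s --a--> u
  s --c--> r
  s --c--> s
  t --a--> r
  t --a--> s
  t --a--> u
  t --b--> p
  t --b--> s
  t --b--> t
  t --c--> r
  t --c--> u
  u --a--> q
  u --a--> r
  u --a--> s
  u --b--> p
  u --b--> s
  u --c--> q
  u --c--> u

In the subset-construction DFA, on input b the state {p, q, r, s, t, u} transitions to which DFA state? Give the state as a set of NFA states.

{p, q, r, s, t, u}

δ(p,b) = {q}; δ(q,b) = {r, u}; δ(r,b) = {q, r, s, t, u}; δ(s,b) = ∅; δ(t,b) = {p, s, t}; δ(u,b) = {p, s}.
Union: {p, q, r, s, t, u}.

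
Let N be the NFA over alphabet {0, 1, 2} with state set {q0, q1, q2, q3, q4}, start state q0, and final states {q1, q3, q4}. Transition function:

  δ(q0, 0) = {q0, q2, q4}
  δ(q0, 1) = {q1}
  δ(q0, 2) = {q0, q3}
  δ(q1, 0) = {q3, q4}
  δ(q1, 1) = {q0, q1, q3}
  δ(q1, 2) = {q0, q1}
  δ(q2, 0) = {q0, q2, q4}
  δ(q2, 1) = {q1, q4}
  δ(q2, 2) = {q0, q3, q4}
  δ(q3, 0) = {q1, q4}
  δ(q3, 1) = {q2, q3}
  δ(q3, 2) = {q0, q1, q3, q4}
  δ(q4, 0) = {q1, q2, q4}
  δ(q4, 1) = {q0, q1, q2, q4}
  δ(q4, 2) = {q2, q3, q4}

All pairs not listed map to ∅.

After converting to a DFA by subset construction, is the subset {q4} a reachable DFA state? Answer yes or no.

Start state of the DFA: {q0}.
{q0} --0--> {q0, q2, q4}  [new]
{q0} --1--> {q1}  [new]
{q0} --2--> {q0, q3}  [new]
{q0, q2, q4} --0--> {q0, q1, q2, q4}  [new]
{q0, q2, q4} --1--> {q0, q1, q2, q4}  [seen]
{q0, q2, q4} --2--> {q0, q2, q3, q4}  [new]
{q1} --0--> {q3, q4}  [new]
{q1} --1--> {q0, q1, q3}  [new]
{q1} --2--> {q0, q1}  [new]
{q0, q3} --0--> {q0, q1, q2, q4}  [seen]
{q0, q3} --1--> {q1, q2, q3}  [new]
{q0, q3} --2--> {q0, q1, q3, q4}  [new]
{q0, q1, q2, q4} --0--> {q0, q1, q2, q3, q4}  [new]
{q0, q1, q2, q4} --1--> {q0, q1, q2, q3, q4}  [seen]
{q0, q1, q2, q4} --2--> {q0, q1, q2, q3, q4}  [seen]
{q0, q2, q3, q4} --0--> {q0, q1, q2, q4}  [seen]
{q0, q2, q3, q4} --1--> {q0, q1, q2, q3, q4}  [seen]
{q0, q2, q3, q4} --2--> {q0, q1, q2, q3, q4}  [seen]
{q3, q4} --0--> {q1, q2, q4}  [new]
{q3, q4} --1--> {q0, q1, q2, q3, q4}  [seen]
{q3, q4} --2--> {q0, q1, q2, q3, q4}  [seen]
{q0, q1, q3} --0--> {q0, q1, q2, q3, q4}  [seen]
{q0, q1, q3} --1--> {q0, q1, q2, q3}  [new]
{q0, q1, q3} --2--> {q0, q1, q3, q4}  [seen]
{q0, q1} --0--> {q0, q2, q3, q4}  [seen]
{q0, q1} --1--> {q0, q1, q3}  [seen]
{q0, q1} --2--> {q0, q1, q3}  [seen]
{q1, q2, q3} --0--> {q0, q1, q2, q3, q4}  [seen]
{q1, q2, q3} --1--> {q0, q1, q2, q3, q4}  [seen]
{q1, q2, q3} --2--> {q0, q1, q3, q4}  [seen]
{q0, q1, q3, q4} --0--> {q0, q1, q2, q3, q4}  [seen]
{q0, q1, q3, q4} --1--> {q0, q1, q2, q3, q4}  [seen]
{q0, q1, q3, q4} --2--> {q0, q1, q2, q3, q4}  [seen]
{q0, q1, q2, q3, q4} --0--> {q0, q1, q2, q3, q4}  [seen]
{q0, q1, q2, q3, q4} --1--> {q0, q1, q2, q3, q4}  [seen]
{q0, q1, q2, q3, q4} --2--> {q0, q1, q2, q3, q4}  [seen]
{q1, q2, q4} --0--> {q0, q1, q2, q3, q4}  [seen]
{q1, q2, q4} --1--> {q0, q1, q2, q3, q4}  [seen]
{q1, q2, q4} --2--> {q0, q1, q2, q3, q4}  [seen]
{q0, q1, q2, q3} --0--> {q0, q1, q2, q3, q4}  [seen]
{q0, q1, q2, q3} --1--> {q0, q1, q2, q3, q4}  [seen]
{q0, q1, q2, q3} --2--> {q0, q1, q3, q4}  [seen]
Reachable DFA states: {q0}, {q0, q2, q4}, {q1}, {q0, q3}, {q0, q1, q2, q4}, {q0, q2, q3, q4}, {q3, q4}, {q0, q1, q3}, {q0, q1}, {q1, q2, q3}, {q0, q1, q3, q4}, {q0, q1, q2, q3, q4}, {q1, q2, q4}, {q0, q1, q2, q3}.
{q4} is not among them.

no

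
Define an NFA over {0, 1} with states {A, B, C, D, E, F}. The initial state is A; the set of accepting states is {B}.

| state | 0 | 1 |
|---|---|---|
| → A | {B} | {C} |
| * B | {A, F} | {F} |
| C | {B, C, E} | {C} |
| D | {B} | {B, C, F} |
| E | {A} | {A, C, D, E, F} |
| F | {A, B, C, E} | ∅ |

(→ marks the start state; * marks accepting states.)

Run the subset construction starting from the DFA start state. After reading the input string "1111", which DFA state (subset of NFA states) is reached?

{C}

Start: {A}.
δ(A,1) = {C}.
Union: {C}.
After 1: {C}.
δ(C,1) = {C}.
Union: {C}.
After 1: {C}.
δ(C,1) = {C}.
Union: {C}.
After 1: {C}.
δ(C,1) = {C}.
Union: {C}.
After 1: {C}.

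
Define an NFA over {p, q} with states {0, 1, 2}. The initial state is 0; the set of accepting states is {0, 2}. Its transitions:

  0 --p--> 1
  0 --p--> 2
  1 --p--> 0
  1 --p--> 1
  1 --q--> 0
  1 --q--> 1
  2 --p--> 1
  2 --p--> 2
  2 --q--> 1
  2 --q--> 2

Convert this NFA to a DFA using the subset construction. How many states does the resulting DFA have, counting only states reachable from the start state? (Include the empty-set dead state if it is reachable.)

4

Start state of the DFA: {0}.
{0} --p--> {1, 2}  [new]
{0} --q--> ∅  [new]
{1, 2} --p--> {0, 1, 2}  [new]
{1, 2} --q--> {0, 1, 2}  [seen]
∅ --p--> ∅  [seen]
∅ --q--> ∅  [seen]
{0, 1, 2} --p--> {0, 1, 2}  [seen]
{0, 1, 2} --q--> {0, 1, 2}  [seen]
Reachable DFA states: {0}, {1, 2}, ∅, {0, 1, 2}.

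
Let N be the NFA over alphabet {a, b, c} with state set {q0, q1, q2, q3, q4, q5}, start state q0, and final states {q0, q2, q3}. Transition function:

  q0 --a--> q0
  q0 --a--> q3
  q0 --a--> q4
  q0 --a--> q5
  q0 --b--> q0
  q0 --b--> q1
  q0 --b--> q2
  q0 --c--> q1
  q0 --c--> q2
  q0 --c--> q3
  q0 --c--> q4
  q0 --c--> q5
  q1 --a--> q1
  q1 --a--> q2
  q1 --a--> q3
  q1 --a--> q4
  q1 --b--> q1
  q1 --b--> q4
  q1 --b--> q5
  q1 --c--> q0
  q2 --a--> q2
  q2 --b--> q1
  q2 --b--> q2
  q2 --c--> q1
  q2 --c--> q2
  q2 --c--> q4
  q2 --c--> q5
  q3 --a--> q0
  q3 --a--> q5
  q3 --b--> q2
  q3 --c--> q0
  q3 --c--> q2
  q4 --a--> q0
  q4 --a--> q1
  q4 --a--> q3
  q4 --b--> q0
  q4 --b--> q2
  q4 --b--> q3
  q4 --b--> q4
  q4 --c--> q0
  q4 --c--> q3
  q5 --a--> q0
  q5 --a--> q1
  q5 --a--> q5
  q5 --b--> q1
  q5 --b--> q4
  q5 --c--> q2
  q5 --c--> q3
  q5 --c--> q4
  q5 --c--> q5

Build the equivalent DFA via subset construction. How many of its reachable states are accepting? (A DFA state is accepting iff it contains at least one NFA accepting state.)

Start state of the DFA: {q0}.
{q0} --a--> {q0, q3, q4, q5}  [new]
{q0} --b--> {q0, q1, q2}  [new]
{q0} --c--> {q1, q2, q3, q4, q5}  [new]
{q0, q3, q4, q5} --a--> {q0, q1, q3, q4, q5}  [new]
{q0, q3, q4, q5} --b--> {q0, q1, q2, q3, q4}  [new]
{q0, q3, q4, q5} --c--> {q0, q1, q2, q3, q4, q5}  [new]
{q0, q1, q2} --a--> {q0, q1, q2, q3, q4, q5}  [seen]
{q0, q1, q2} --b--> {q0, q1, q2, q4, q5}  [new]
{q0, q1, q2} --c--> {q0, q1, q2, q3, q4, q5}  [seen]
{q1, q2, q3, q4, q5} --a--> {q0, q1, q2, q3, q4, q5}  [seen]
{q1, q2, q3, q4, q5} --b--> {q0, q1, q2, q3, q4, q5}  [seen]
{q1, q2, q3, q4, q5} --c--> {q0, q1, q2, q3, q4, q5}  [seen]
{q0, q1, q3, q4, q5} --a--> {q0, q1, q2, q3, q4, q5}  [seen]
{q0, q1, q3, q4, q5} --b--> {q0, q1, q2, q3, q4, q5}  [seen]
{q0, q1, q3, q4, q5} --c--> {q0, q1, q2, q3, q4, q5}  [seen]
{q0, q1, q2, q3, q4} --a--> {q0, q1, q2, q3, q4, q5}  [seen]
{q0, q1, q2, q3, q4} --b--> {q0, q1, q2, q3, q4, q5}  [seen]
{q0, q1, q2, q3, q4} --c--> {q0, q1, q2, q3, q4, q5}  [seen]
{q0, q1, q2, q3, q4, q5} --a--> {q0, q1, q2, q3, q4, q5}  [seen]
{q0, q1, q2, q3, q4, q5} --b--> {q0, q1, q2, q3, q4, q5}  [seen]
{q0, q1, q2, q3, q4, q5} --c--> {q0, q1, q2, q3, q4, q5}  [seen]
{q0, q1, q2, q4, q5} --a--> {q0, q1, q2, q3, q4, q5}  [seen]
{q0, q1, q2, q4, q5} --b--> {q0, q1, q2, q3, q4, q5}  [seen]
{q0, q1, q2, q4, q5} --c--> {q0, q1, q2, q3, q4, q5}  [seen]
Reachable DFA states: {q0}, {q0, q3, q4, q5}, {q0, q1, q2}, {q1, q2, q3, q4, q5}, {q0, q1, q3, q4, q5}, {q0, q1, q2, q3, q4}, {q0, q1, q2, q3, q4, q5}, {q0, q1, q2, q4, q5}.
Accepting DFA states (contain an NFA accepting state): {q0}, {q0, q3, q4, q5}, {q0, q1, q2}, {q1, q2, q3, q4, q5}, {q0, q1, q3, q4, q5}, {q0, q1, q2, q3, q4}, {q0, q1, q2, q3, q4, q5}, {q0, q1, q2, q4, q5}.

8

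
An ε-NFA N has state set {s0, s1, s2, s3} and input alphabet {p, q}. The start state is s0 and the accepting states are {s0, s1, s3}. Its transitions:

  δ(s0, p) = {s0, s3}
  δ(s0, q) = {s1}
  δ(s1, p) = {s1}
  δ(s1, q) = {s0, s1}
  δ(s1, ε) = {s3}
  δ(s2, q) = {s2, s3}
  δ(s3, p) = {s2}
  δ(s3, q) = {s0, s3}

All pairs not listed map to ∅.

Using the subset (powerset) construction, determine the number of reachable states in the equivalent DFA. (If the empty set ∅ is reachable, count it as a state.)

7

Start state of the DFA: {s0} (ε-closure of the NFA start).
{s0} --p--> {s0, s3}  [new]
{s0} --q--> {s1, s3}  [new]
{s0, s3} --p--> {s0, s2, s3}  [new]
{s0, s3} --q--> {s0, s1, s3}  [new]
{s1, s3} --p--> {s1, s2, s3}  [new]
{s1, s3} --q--> {s0, s1, s3}  [seen]
{s0, s2, s3} --p--> {s0, s2, s3}  [seen]
{s0, s2, s3} --q--> {s0, s1, s2, s3}  [new]
{s0, s1, s3} --p--> {s0, s1, s2, s3}  [seen]
{s0, s1, s3} --q--> {s0, s1, s3}  [seen]
{s1, s2, s3} --p--> {s1, s2, s3}  [seen]
{s1, s2, s3} --q--> {s0, s1, s2, s3}  [seen]
{s0, s1, s2, s3} --p--> {s0, s1, s2, s3}  [seen]
{s0, s1, s2, s3} --q--> {s0, s1, s2, s3}  [seen]
Reachable DFA states: {s0}, {s0, s3}, {s1, s3}, {s0, s2, s3}, {s0, s1, s3}, {s1, s2, s3}, {s0, s1, s2, s3}.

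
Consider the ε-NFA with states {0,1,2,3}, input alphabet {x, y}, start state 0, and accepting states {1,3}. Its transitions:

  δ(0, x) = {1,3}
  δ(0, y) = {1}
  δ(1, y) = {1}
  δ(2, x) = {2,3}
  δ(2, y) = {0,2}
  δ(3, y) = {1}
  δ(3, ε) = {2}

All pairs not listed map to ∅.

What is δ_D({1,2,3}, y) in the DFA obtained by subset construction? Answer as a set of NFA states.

δ(1,y) = {1}; δ(2,y) = {0,2}; δ(3,y) = {1}.
Union: {0,1,2}.

{0,1,2}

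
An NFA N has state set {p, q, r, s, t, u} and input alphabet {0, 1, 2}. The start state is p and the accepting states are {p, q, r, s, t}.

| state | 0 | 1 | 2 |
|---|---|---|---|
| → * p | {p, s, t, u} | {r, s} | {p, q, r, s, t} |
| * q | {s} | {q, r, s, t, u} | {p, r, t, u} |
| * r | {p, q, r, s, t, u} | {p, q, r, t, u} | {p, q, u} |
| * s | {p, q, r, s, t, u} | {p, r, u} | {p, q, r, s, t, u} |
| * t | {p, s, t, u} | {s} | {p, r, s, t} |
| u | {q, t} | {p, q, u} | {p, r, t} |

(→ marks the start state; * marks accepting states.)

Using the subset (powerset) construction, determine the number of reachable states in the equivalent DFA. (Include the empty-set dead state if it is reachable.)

Start state of the DFA: {p}.
{p} --0--> {p, s, t, u}  [new]
{p} --1--> {r, s}  [new]
{p} --2--> {p, q, r, s, t}  [new]
{p, s, t, u} --0--> {p, q, r, s, t, u}  [new]
{p, s, t, u} --1--> {p, q, r, s, u}  [new]
{p, s, t, u} --2--> {p, q, r, s, t, u}  [seen]
{r, s} --0--> {p, q, r, s, t, u}  [seen]
{r, s} --1--> {p, q, r, t, u}  [new]
{r, s} --2--> {p, q, r, s, t, u}  [seen]
{p, q, r, s, t} --0--> {p, q, r, s, t, u}  [seen]
{p, q, r, s, t} --1--> {p, q, r, s, t, u}  [seen]
{p, q, r, s, t} --2--> {p, q, r, s, t, u}  [seen]
{p, q, r, s, t, u} --0--> {p, q, r, s, t, u}  [seen]
{p, q, r, s, t, u} --1--> {p, q, r, s, t, u}  [seen]
{p, q, r, s, t, u} --2--> {p, q, r, s, t, u}  [seen]
{p, q, r, s, u} --0--> {p, q, r, s, t, u}  [seen]
{p, q, r, s, u} --1--> {p, q, r, s, t, u}  [seen]
{p, q, r, s, u} --2--> {p, q, r, s, t, u}  [seen]
{p, q, r, t, u} --0--> {p, q, r, s, t, u}  [seen]
{p, q, r, t, u} --1--> {p, q, r, s, t, u}  [seen]
{p, q, r, t, u} --2--> {p, q, r, s, t, u}  [seen]
Reachable DFA states: {p}, {p, s, t, u}, {r, s}, {p, q, r, s, t}, {p, q, r, s, t, u}, {p, q, r, s, u}, {p, q, r, t, u}.

7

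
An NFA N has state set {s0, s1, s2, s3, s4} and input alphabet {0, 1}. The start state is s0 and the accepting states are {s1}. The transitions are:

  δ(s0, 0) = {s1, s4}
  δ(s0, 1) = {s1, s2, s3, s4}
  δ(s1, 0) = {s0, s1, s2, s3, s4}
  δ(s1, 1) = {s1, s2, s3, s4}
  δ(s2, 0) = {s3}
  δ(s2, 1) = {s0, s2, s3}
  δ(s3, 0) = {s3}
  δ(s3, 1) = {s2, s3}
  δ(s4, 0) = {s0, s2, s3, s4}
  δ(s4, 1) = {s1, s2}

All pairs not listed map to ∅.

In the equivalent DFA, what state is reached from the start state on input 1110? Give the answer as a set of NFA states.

{s0, s1, s2, s3, s4}

Start: {s0}.
δ(s0,1) = {s1, s2, s3, s4}.
Union: {s1, s2, s3, s4}.
After 1: {s1, s2, s3, s4}.
δ(s1,1) = {s1, s2, s3, s4}; δ(s2,1) = {s0, s2, s3}; δ(s3,1) = {s2, s3}; δ(s4,1) = {s1, s2}.
Union: {s0, s1, s2, s3, s4}.
After 1: {s0, s1, s2, s3, s4}.
δ(s0,1) = {s1, s2, s3, s4}; δ(s1,1) = {s1, s2, s3, s4}; δ(s2,1) = {s0, s2, s3}; δ(s3,1) = {s2, s3}; δ(s4,1) = {s1, s2}.
Union: {s0, s1, s2, s3, s4}.
After 1: {s0, s1, s2, s3, s4}.
δ(s0,0) = {s1, s4}; δ(s1,0) = {s0, s1, s2, s3, s4}; δ(s2,0) = {s3}; δ(s3,0) = {s3}; δ(s4,0) = {s0, s2, s3, s4}.
Union: {s0, s1, s2, s3, s4}.
After 0: {s0, s1, s2, s3, s4}.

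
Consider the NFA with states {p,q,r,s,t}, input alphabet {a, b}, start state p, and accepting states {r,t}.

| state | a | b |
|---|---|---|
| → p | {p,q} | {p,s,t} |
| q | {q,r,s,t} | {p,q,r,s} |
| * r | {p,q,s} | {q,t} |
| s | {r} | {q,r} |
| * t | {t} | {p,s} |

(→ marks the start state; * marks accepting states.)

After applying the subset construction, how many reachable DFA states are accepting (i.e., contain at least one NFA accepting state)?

3

Start state of the DFA: {p}.
{p} --a--> {p,q}  [new]
{p} --b--> {p,s,t}  [new]
{p,q} --a--> {p,q,r,s,t}  [new]
{p,q} --b--> {p,q,r,s,t}  [seen]
{p,s,t} --a--> {p,q,r,t}  [new]
{p,s,t} --b--> {p,q,r,s,t}  [seen]
{p,q,r,s,t} --a--> {p,q,r,s,t}  [seen]
{p,q,r,s,t} --b--> {p,q,r,s,t}  [seen]
{p,q,r,t} --a--> {p,q,r,s,t}  [seen]
{p,q,r,t} --b--> {p,q,r,s,t}  [seen]
Reachable DFA states: {p}, {p,q}, {p,s,t}, {p,q,r,s,t}, {p,q,r,t}.
Accepting DFA states (contain an NFA accepting state): {p,s,t}, {p,q,r,s,t}, {p,q,r,t}.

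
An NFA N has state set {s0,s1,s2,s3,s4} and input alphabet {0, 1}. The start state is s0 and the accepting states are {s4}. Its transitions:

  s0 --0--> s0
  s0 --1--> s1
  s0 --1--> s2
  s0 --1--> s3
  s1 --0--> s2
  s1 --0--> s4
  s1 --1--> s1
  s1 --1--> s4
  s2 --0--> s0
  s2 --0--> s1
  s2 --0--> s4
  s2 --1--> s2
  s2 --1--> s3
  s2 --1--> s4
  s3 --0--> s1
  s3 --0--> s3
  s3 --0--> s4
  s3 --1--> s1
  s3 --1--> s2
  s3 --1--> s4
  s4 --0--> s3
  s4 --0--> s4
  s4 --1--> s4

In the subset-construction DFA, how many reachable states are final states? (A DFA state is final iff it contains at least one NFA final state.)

Start state of the DFA: {s0}.
{s0} --0--> {s0}  [seen]
{s0} --1--> {s1,s2,s3}  [new]
{s1,s2,s3} --0--> {s0,s1,s2,s3,s4}  [new]
{s1,s2,s3} --1--> {s1,s2,s3,s4}  [new]
{s0,s1,s2,s3,s4} --0--> {s0,s1,s2,s3,s4}  [seen]
{s0,s1,s2,s3,s4} --1--> {s1,s2,s3,s4}  [seen]
{s1,s2,s3,s4} --0--> {s0,s1,s2,s3,s4}  [seen]
{s1,s2,s3,s4} --1--> {s1,s2,s3,s4}  [seen]
Reachable DFA states: {s0}, {s1,s2,s3}, {s0,s1,s2,s3,s4}, {s1,s2,s3,s4}.
Accepting DFA states (contain an NFA accepting state): {s0,s1,s2,s3,s4}, {s1,s2,s3,s4}.

2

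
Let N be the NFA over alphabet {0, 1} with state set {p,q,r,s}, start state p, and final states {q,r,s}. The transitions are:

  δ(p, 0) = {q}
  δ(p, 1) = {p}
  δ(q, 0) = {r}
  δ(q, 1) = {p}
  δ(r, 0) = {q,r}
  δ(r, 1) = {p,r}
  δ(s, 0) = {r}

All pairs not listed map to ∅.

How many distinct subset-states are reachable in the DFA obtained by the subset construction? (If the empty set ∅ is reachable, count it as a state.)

5

Start state of the DFA: {p}.
{p} --0--> {q}  [new]
{p} --1--> {p}  [seen]
{q} --0--> {r}  [new]
{q} --1--> {p}  [seen]
{r} --0--> {q,r}  [new]
{r} --1--> {p,r}  [new]
{q,r} --0--> {q,r}  [seen]
{q,r} --1--> {p,r}  [seen]
{p,r} --0--> {q,r}  [seen]
{p,r} --1--> {p,r}  [seen]
Reachable DFA states: {p}, {q}, {r}, {q,r}, {p,r}.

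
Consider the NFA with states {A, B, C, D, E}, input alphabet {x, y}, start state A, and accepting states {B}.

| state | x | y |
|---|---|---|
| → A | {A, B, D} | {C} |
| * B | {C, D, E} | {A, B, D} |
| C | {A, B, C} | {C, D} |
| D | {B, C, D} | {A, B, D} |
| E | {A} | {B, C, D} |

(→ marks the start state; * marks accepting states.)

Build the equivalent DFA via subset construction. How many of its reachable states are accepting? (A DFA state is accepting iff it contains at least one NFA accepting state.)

Start state of the DFA: {A}.
{A} --x--> {A, B, D}  [new]
{A} --y--> {C}  [new]
{A, B, D} --x--> {A, B, C, D, E}  [new]
{A, B, D} --y--> {A, B, C, D}  [new]
{C} --x--> {A, B, C}  [new]
{C} --y--> {C, D}  [new]
{A, B, C, D, E} --x--> {A, B, C, D, E}  [seen]
{A, B, C, D, E} --y--> {A, B, C, D}  [seen]
{A, B, C, D} --x--> {A, B, C, D, E}  [seen]
{A, B, C, D} --y--> {A, B, C, D}  [seen]
{A, B, C} --x--> {A, B, C, D, E}  [seen]
{A, B, C} --y--> {A, B, C, D}  [seen]
{C, D} --x--> {A, B, C, D}  [seen]
{C, D} --y--> {A, B, C, D}  [seen]
Reachable DFA states: {A}, {A, B, D}, {C}, {A, B, C, D, E}, {A, B, C, D}, {A, B, C}, {C, D}.
Accepting DFA states (contain an NFA accepting state): {A, B, D}, {A, B, C, D, E}, {A, B, C, D}, {A, B, C}.

4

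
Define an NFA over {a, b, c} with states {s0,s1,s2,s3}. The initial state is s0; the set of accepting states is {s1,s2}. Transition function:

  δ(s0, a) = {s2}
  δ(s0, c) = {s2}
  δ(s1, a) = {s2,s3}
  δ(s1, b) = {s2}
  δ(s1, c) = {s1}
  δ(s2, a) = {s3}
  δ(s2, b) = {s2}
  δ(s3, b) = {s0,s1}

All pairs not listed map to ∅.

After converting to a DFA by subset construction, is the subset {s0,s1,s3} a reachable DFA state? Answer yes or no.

Start state of the DFA: {s0}.
{s0} --a--> {s2}  [new]
{s0} --b--> ∅  [new]
{s0} --c--> {s2}  [seen]
{s2} --a--> {s3}  [new]
{s2} --b--> {s2}  [seen]
{s2} --c--> ∅  [seen]
∅ --a--> ∅  [seen]
∅ --b--> ∅  [seen]
∅ --c--> ∅  [seen]
{s3} --a--> ∅  [seen]
{s3} --b--> {s0,s1}  [new]
{s3} --c--> ∅  [seen]
{s0,s1} --a--> {s2,s3}  [new]
{s0,s1} --b--> {s2}  [seen]
{s0,s1} --c--> {s1,s2}  [new]
{s2,s3} --a--> {s3}  [seen]
{s2,s3} --b--> {s0,s1,s2}  [new]
{s2,s3} --c--> ∅  [seen]
{s1,s2} --a--> {s2,s3}  [seen]
{s1,s2} --b--> {s2}  [seen]
{s1,s2} --c--> {s1}  [new]
{s0,s1,s2} --a--> {s2,s3}  [seen]
{s0,s1,s2} --b--> {s2}  [seen]
{s0,s1,s2} --c--> {s1,s2}  [seen]
{s1} --a--> {s2,s3}  [seen]
{s1} --b--> {s2}  [seen]
{s1} --c--> {s1}  [seen]
Reachable DFA states: {s0}, {s2}, ∅, {s3}, {s0,s1}, {s2,s3}, {s1,s2}, {s0,s1,s2}, {s1}.
{s0,s1,s3} is not among them.

no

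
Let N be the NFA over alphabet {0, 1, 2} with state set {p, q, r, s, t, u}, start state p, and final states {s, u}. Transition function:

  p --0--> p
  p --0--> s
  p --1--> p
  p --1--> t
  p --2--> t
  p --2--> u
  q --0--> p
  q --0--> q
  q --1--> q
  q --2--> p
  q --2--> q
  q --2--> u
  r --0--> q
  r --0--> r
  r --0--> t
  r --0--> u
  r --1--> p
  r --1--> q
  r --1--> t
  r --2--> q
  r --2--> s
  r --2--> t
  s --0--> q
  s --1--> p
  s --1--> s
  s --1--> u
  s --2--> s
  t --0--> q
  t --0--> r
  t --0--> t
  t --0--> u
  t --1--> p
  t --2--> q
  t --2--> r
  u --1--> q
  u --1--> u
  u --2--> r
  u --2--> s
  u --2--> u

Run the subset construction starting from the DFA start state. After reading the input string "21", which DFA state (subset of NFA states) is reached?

{p, q, u}

Start: {p}.
δ(p,2) = {t, u}.
Union: {t, u}.
After 2: {t, u}.
δ(t,1) = {p}; δ(u,1) = {q, u}.
Union: {p, q, u}.
After 1: {p, q, u}.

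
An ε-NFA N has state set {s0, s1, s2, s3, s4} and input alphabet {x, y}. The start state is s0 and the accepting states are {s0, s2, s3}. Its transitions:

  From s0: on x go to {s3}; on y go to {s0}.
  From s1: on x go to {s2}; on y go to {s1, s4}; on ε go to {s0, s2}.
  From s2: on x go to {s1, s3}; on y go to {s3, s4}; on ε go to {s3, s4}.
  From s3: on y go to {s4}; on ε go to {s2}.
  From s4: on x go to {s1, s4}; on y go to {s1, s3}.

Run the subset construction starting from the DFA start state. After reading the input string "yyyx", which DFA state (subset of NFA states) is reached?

Start: {s0}.
δ(s0,y) = {s0}.
Union: {s0}.
After y: {s0}.
δ(s0,y) = {s0}.
Union: {s0}.
After y: {s0}.
δ(s0,y) = {s0}.
Union: {s0}.
After y: {s0}.
δ(s0,x) = {s3}.
Union: {s3}.
ε-closure gives {s2, s3, s4}.
After x: {s2, s3, s4}.

{s2, s3, s4}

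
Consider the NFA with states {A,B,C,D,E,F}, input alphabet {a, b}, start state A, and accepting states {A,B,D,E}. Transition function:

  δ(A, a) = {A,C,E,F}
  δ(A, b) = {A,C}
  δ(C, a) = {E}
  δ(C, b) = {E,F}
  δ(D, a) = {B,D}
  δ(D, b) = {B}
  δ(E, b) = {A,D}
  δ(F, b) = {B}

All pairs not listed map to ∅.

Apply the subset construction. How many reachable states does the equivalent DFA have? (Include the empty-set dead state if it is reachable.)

4

Start state of the DFA: {A}.
{A} --a--> {A,C,E,F}  [new]
{A} --b--> {A,C}  [new]
{A,C,E,F} --a--> {A,C,E,F}  [seen]
{A,C,E,F} --b--> {A,B,C,D,E,F}  [new]
{A,C} --a--> {A,C,E,F}  [seen]
{A,C} --b--> {A,C,E,F}  [seen]
{A,B,C,D,E,F} --a--> {A,B,C,D,E,F}  [seen]
{A,B,C,D,E,F} --b--> {A,B,C,D,E,F}  [seen]
Reachable DFA states: {A}, {A,C,E,F}, {A,C}, {A,B,C,D,E,F}.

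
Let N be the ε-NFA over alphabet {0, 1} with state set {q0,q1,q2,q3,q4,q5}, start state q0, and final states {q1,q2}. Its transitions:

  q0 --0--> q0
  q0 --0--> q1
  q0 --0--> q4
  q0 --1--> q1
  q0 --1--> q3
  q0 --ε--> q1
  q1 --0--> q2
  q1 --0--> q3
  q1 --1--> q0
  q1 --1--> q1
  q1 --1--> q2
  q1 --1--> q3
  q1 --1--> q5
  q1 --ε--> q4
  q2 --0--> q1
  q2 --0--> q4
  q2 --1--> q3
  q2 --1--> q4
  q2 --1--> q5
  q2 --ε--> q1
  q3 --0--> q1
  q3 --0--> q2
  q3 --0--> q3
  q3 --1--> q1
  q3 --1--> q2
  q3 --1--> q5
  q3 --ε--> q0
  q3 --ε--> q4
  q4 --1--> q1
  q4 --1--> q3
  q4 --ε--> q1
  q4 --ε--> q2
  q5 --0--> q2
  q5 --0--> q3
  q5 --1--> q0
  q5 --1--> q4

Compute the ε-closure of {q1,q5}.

Begin with {q1,q5}.
q1 →ε {q4}; add q4.
q4 →ε {q1,q2}; add q2.
ε-closure = {q1,q2,q4,q5}.

{q1,q2,q4,q5}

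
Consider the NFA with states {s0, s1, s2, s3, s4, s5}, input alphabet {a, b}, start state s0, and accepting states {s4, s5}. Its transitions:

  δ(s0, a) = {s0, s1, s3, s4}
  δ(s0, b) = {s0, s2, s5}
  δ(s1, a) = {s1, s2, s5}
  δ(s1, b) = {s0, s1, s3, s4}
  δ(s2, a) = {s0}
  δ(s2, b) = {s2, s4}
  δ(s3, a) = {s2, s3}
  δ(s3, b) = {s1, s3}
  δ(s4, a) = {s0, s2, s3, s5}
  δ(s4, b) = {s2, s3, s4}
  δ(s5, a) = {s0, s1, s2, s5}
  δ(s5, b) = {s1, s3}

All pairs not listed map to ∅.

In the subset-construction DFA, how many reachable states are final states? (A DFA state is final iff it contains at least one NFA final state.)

3

Start state of the DFA: {s0}.
{s0} --a--> {s0, s1, s3, s4}  [new]
{s0} --b--> {s0, s2, s5}  [new]
{s0, s1, s3, s4} --a--> {s0, s1, s2, s3, s4, s5}  [new]
{s0, s1, s3, s4} --b--> {s0, s1, s2, s3, s4, s5}  [seen]
{s0, s2, s5} --a--> {s0, s1, s2, s3, s4, s5}  [seen]
{s0, s2, s5} --b--> {s0, s1, s2, s3, s4, s5}  [seen]
{s0, s1, s2, s3, s4, s5} --a--> {s0, s1, s2, s3, s4, s5}  [seen]
{s0, s1, s2, s3, s4, s5} --b--> {s0, s1, s2, s3, s4, s5}  [seen]
Reachable DFA states: {s0}, {s0, s1, s3, s4}, {s0, s2, s5}, {s0, s1, s2, s3, s4, s5}.
Accepting DFA states (contain an NFA accepting state): {s0, s1, s3, s4}, {s0, s2, s5}, {s0, s1, s2, s3, s4, s5}.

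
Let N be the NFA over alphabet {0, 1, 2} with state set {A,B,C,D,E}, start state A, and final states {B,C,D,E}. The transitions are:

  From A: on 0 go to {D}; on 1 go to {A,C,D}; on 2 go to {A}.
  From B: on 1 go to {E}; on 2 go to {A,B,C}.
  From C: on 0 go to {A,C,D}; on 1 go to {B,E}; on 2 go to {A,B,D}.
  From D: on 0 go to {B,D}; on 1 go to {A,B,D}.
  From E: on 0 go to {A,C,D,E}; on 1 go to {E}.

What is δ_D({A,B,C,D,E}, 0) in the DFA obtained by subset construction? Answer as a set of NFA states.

δ(A,0) = {D}; δ(B,0) = ∅; δ(C,0) = {A,C,D}; δ(D,0) = {B,D}; δ(E,0) = {A,C,D,E}.
Union: {A,B,C,D,E}.

{A,B,C,D,E}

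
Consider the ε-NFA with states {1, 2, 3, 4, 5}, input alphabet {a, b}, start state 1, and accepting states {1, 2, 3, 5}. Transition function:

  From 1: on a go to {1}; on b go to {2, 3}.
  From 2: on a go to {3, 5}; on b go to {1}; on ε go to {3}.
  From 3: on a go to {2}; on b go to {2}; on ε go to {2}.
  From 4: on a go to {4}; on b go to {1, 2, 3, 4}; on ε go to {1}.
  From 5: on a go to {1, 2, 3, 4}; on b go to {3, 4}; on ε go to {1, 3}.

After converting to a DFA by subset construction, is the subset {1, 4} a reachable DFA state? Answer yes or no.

Start state of the DFA: {1} (ε-closure of the NFA start).
{1} --a--> {1}  [seen]
{1} --b--> {2, 3}  [new]
{2, 3} --a--> {1, 2, 3, 5}  [new]
{2, 3} --b--> {1, 2, 3}  [new]
{1, 2, 3, 5} --a--> {1, 2, 3, 4, 5}  [new]
{1, 2, 3, 5} --b--> {1, 2, 3, 4}  [new]
{1, 2, 3} --a--> {1, 2, 3, 5}  [seen]
{1, 2, 3} --b--> {1, 2, 3}  [seen]
{1, 2, 3, 4, 5} --a--> {1, 2, 3, 4, 5}  [seen]
{1, 2, 3, 4, 5} --b--> {1, 2, 3, 4}  [seen]
{1, 2, 3, 4} --a--> {1, 2, 3, 4, 5}  [seen]
{1, 2, 3, 4} --b--> {1, 2, 3, 4}  [seen]
Reachable DFA states: {1}, {2, 3}, {1, 2, 3, 5}, {1, 2, 3}, {1, 2, 3, 4, 5}, {1, 2, 3, 4}.
{1, 4} is not among them.

no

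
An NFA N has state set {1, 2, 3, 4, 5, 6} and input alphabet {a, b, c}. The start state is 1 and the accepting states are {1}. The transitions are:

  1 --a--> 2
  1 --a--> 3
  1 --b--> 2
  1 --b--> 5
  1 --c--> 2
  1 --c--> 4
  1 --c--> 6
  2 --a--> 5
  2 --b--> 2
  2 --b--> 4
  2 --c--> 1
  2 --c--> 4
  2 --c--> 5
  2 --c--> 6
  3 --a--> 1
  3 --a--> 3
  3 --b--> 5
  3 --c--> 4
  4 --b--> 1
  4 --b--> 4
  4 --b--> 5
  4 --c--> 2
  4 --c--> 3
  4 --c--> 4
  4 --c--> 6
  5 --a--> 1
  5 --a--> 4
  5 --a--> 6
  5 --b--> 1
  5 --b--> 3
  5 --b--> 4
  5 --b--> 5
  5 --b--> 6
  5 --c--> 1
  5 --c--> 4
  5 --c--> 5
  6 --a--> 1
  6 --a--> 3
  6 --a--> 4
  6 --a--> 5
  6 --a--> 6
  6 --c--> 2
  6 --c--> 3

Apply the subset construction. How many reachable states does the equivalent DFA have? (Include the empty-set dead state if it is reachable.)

Start state of the DFA: {1}.
{1} --a--> {2, 3}  [new]
{1} --b--> {2, 5}  [new]
{1} --c--> {2, 4, 6}  [new]
{2, 3} --a--> {1, 3, 5}  [new]
{2, 3} --b--> {2, 4, 5}  [new]
{2, 3} --c--> {1, 4, 5, 6}  [new]
{2, 5} --a--> {1, 4, 5, 6}  [seen]
{2, 5} --b--> {1, 2, 3, 4, 5, 6}  [new]
{2, 5} --c--> {1, 4, 5, 6}  [seen]
{2, 4, 6} --a--> {1, 3, 4, 5, 6}  [new]
{2, 4, 6} --b--> {1, 2, 4, 5}  [new]
{2, 4, 6} --c--> {1, 2, 3, 4, 5, 6}  [seen]
{1, 3, 5} --a--> {1, 2, 3, 4, 6}  [new]
{1, 3, 5} --b--> {1, 2, 3, 4, 5, 6}  [seen]
{1, 3, 5} --c--> {1, 2, 4, 5, 6}  [new]
{2, 4, 5} --a--> {1, 4, 5, 6}  [seen]
{2, 4, 5} --b--> {1, 2, 3, 4, 5, 6}  [seen]
{2, 4, 5} --c--> {1, 2, 3, 4, 5, 6}  [seen]
{1, 4, 5, 6} --a--> {1, 2, 3, 4, 5, 6}  [seen]
{1, 4, 5, 6} --b--> {1, 2, 3, 4, 5, 6}  [seen]
{1, 4, 5, 6} --c--> {1, 2, 3, 4, 5, 6}  [seen]
{1, 2, 3, 4, 5, 6} --a--> {1, 2, 3, 4, 5, 6}  [seen]
{1, 2, 3, 4, 5, 6} --b--> {1, 2, 3, 4, 5, 6}  [seen]
{1, 2, 3, 4, 5, 6} --c--> {1, 2, 3, 4, 5, 6}  [seen]
{1, 3, 4, 5, 6} --a--> {1, 2, 3, 4, 5, 6}  [seen]
{1, 3, 4, 5, 6} --b--> {1, 2, 3, 4, 5, 6}  [seen]
{1, 3, 4, 5, 6} --c--> {1, 2, 3, 4, 5, 6}  [seen]
{1, 2, 4, 5} --a--> {1, 2, 3, 4, 5, 6}  [seen]
{1, 2, 4, 5} --b--> {1, 2, 3, 4, 5, 6}  [seen]
{1, 2, 4, 5} --c--> {1, 2, 3, 4, 5, 6}  [seen]
{1, 2, 3, 4, 6} --a--> {1, 2, 3, 4, 5, 6}  [seen]
{1, 2, 3, 4, 6} --b--> {1, 2, 4, 5}  [seen]
{1, 2, 3, 4, 6} --c--> {1, 2, 3, 4, 5, 6}  [seen]
{1, 2, 4, 5, 6} --a--> {1, 2, 3, 4, 5, 6}  [seen]
{1, 2, 4, 5, 6} --b--> {1, 2, 3, 4, 5, 6}  [seen]
{1, 2, 4, 5, 6} --c--> {1, 2, 3, 4, 5, 6}  [seen]
Reachable DFA states: {1}, {2, 3}, {2, 5}, {2, 4, 6}, {1, 3, 5}, {2, 4, 5}, {1, 4, 5, 6}, {1, 2, 3, 4, 5, 6}, {1, 3, 4, 5, 6}, {1, 2, 4, 5}, {1, 2, 3, 4, 6}, {1, 2, 4, 5, 6}.

12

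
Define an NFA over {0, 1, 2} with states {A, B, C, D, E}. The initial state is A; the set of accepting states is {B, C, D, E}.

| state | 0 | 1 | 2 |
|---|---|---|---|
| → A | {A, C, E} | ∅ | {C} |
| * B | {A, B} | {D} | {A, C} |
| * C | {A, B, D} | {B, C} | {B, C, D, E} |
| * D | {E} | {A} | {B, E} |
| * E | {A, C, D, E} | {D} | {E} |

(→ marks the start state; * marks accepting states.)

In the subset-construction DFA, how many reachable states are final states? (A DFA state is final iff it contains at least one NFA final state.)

Start state of the DFA: {A}.
{A} --0--> {A, C, E}  [new]
{A} --1--> ∅  [new]
{A} --2--> {C}  [new]
{A, C, E} --0--> {A, B, C, D, E}  [new]
{A, C, E} --1--> {B, C, D}  [new]
{A, C, E} --2--> {B, C, D, E}  [new]
∅ --0--> ∅  [seen]
∅ --1--> ∅  [seen]
∅ --2--> ∅  [seen]
{C} --0--> {A, B, D}  [new]
{C} --1--> {B, C}  [new]
{C} --2--> {B, C, D, E}  [seen]
{A, B, C, D, E} --0--> {A, B, C, D, E}  [seen]
{A, B, C, D, E} --1--> {A, B, C, D}  [new]
{A, B, C, D, E} --2--> {A, B, C, D, E}  [seen]
{B, C, D} --0--> {A, B, D, E}  [new]
{B, C, D} --1--> {A, B, C, D}  [seen]
{B, C, D} --2--> {A, B, C, D, E}  [seen]
{B, C, D, E} --0--> {A, B, C, D, E}  [seen]
{B, C, D, E} --1--> {A, B, C, D}  [seen]
{B, C, D, E} --2--> {A, B, C, D, E}  [seen]
{A, B, D} --0--> {A, B, C, E}  [new]
{A, B, D} --1--> {A, D}  [new]
{A, B, D} --2--> {A, B, C, E}  [seen]
{B, C} --0--> {A, B, D}  [seen]
{B, C} --1--> {B, C, D}  [seen]
{B, C} --2--> {A, B, C, D, E}  [seen]
{A, B, C, D} --0--> {A, B, C, D, E}  [seen]
{A, B, C, D} --1--> {A, B, C, D}  [seen]
{A, B, C, D} --2--> {A, B, C, D, E}  [seen]
{A, B, D, E} --0--> {A, B, C, D, E}  [seen]
{A, B, D, E} --1--> {A, D}  [seen]
{A, B, D, E} --2--> {A, B, C, E}  [seen]
{A, B, C, E} --0--> {A, B, C, D, E}  [seen]
{A, B, C, E} --1--> {B, C, D}  [seen]
{A, B, C, E} --2--> {A, B, C, D, E}  [seen]
{A, D} --0--> {A, C, E}  [seen]
{A, D} --1--> {A}  [seen]
{A, D} --2--> {B, C, E}  [new]
{B, C, E} --0--> {A, B, C, D, E}  [seen]
{B, C, E} --1--> {B, C, D}  [seen]
{B, C, E} --2--> {A, B, C, D, E}  [seen]
Reachable DFA states: {A}, {A, C, E}, ∅, {C}, {A, B, C, D, E}, {B, C, D}, {B, C, D, E}, {A, B, D}, {B, C}, {A, B, C, D}, {A, B, D, E}, {A, B, C, E}, {A, D}, {B, C, E}.
Accepting DFA states (contain an NFA accepting state): {A, C, E}, {C}, {A, B, C, D, E}, {B, C, D}, {B, C, D, E}, {A, B, D}, {B, C}, {A, B, C, D}, {A, B, D, E}, {A, B, C, E}, {A, D}, {B, C, E}.

12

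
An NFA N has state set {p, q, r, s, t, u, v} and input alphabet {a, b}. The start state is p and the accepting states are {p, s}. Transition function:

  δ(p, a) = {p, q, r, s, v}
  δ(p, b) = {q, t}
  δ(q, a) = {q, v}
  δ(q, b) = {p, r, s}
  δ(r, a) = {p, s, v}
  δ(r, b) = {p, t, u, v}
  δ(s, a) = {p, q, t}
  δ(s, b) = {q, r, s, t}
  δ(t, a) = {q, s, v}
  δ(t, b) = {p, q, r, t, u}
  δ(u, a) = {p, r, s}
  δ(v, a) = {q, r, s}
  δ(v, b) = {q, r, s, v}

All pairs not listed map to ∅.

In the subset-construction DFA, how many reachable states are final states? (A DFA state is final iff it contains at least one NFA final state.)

6

Start state of the DFA: {p}.
{p} --a--> {p, q, r, s, v}  [new]
{p} --b--> {q, t}  [new]
{p, q, r, s, v} --a--> {p, q, r, s, t, v}  [new]
{p, q, r, s, v} --b--> {p, q, r, s, t, u, v}  [new]
{q, t} --a--> {q, s, v}  [new]
{q, t} --b--> {p, q, r, s, t, u}  [new]
{p, q, r, s, t, v} --a--> {p, q, r, s, t, v}  [seen]
{p, q, r, s, t, v} --b--> {p, q, r, s, t, u, v}  [seen]
{p, q, r, s, t, u, v} --a--> {p, q, r, s, t, v}  [seen]
{p, q, r, s, t, u, v} --b--> {p, q, r, s, t, u, v}  [seen]
{q, s, v} --a--> {p, q, r, s, t, v}  [seen]
{q, s, v} --b--> {p, q, r, s, t, v}  [seen]
{p, q, r, s, t, u} --a--> {p, q, r, s, t, v}  [seen]
{p, q, r, s, t, u} --b--> {p, q, r, s, t, u, v}  [seen]
Reachable DFA states: {p}, {p, q, r, s, v}, {q, t}, {p, q, r, s, t, v}, {p, q, r, s, t, u, v}, {q, s, v}, {p, q, r, s, t, u}.
Accepting DFA states (contain an NFA accepting state): {p}, {p, q, r, s, v}, {p, q, r, s, t, v}, {p, q, r, s, t, u, v}, {q, s, v}, {p, q, r, s, t, u}.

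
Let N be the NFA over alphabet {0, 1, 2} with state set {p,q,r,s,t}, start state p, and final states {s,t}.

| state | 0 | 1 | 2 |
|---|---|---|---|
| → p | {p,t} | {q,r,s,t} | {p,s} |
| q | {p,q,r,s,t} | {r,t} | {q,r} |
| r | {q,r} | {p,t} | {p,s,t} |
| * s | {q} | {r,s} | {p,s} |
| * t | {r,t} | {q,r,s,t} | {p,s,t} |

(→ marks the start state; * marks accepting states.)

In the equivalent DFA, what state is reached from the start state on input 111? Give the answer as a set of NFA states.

{p,q,r,s,t}

Start: {p}.
δ(p,1) = {q,r,s,t}.
Union: {q,r,s,t}.
After 1: {q,r,s,t}.
δ(q,1) = {r,t}; δ(r,1) = {p,t}; δ(s,1) = {r,s}; δ(t,1) = {q,r,s,t}.
Union: {p,q,r,s,t}.
After 1: {p,q,r,s,t}.
δ(p,1) = {q,r,s,t}; δ(q,1) = {r,t}; δ(r,1) = {p,t}; δ(s,1) = {r,s}; δ(t,1) = {q,r,s,t}.
Union: {p,q,r,s,t}.
After 1: {p,q,r,s,t}.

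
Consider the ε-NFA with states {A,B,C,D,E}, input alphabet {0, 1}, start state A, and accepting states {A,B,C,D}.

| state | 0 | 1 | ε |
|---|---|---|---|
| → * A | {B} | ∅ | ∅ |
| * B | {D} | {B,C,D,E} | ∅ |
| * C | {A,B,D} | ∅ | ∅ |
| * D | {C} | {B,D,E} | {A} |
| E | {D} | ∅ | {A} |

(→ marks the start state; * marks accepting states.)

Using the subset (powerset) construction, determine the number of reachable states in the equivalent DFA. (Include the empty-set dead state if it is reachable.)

9

Start state of the DFA: {A} (ε-closure of the NFA start).
{A} --0--> {B}  [new]
{A} --1--> ∅  [new]
{B} --0--> {A,D}  [new]
{B} --1--> {A,B,C,D,E}  [new]
∅ --0--> ∅  [seen]
∅ --1--> ∅  [seen]
{A,D} --0--> {B,C}  [new]
{A,D} --1--> {A,B,D,E}  [new]
{A,B,C,D,E} --0--> {A,B,C,D}  [new]
{A,B,C,D,E} --1--> {A,B,C,D,E}  [seen]
{B,C} --0--> {A,B,D}  [new]
{B,C} --1--> {A,B,C,D,E}  [seen]
{A,B,D,E} --0--> {A,B,C,D}  [seen]
{A,B,D,E} --1--> {A,B,C,D,E}  [seen]
{A,B,C,D} --0--> {A,B,C,D}  [seen]
{A,B,C,D} --1--> {A,B,C,D,E}  [seen]
{A,B,D} --0--> {A,B,C,D}  [seen]
{A,B,D} --1--> {A,B,C,D,E}  [seen]
Reachable DFA states: {A}, {B}, ∅, {A,D}, {A,B,C,D,E}, {B,C}, {A,B,D,E}, {A,B,C,D}, {A,B,D}.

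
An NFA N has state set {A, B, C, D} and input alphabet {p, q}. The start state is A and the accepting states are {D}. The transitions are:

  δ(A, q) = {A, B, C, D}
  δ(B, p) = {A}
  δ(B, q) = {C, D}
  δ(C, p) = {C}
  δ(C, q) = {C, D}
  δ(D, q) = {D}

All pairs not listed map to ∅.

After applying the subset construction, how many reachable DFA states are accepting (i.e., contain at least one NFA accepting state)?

Start state of the DFA: {A}.
{A} --p--> ∅  [new]
{A} --q--> {A, B, C, D}  [new]
∅ --p--> ∅  [seen]
∅ --q--> ∅  [seen]
{A, B, C, D} --p--> {A, C}  [new]
{A, B, C, D} --q--> {A, B, C, D}  [seen]
{A, C} --p--> {C}  [new]
{A, C} --q--> {A, B, C, D}  [seen]
{C} --p--> {C}  [seen]
{C} --q--> {C, D}  [new]
{C, D} --p--> {C}  [seen]
{C, D} --q--> {C, D}  [seen]
Reachable DFA states: {A}, ∅, {A, B, C, D}, {A, C}, {C}, {C, D}.
Accepting DFA states (contain an NFA accepting state): {A, B, C, D}, {C, D}.

2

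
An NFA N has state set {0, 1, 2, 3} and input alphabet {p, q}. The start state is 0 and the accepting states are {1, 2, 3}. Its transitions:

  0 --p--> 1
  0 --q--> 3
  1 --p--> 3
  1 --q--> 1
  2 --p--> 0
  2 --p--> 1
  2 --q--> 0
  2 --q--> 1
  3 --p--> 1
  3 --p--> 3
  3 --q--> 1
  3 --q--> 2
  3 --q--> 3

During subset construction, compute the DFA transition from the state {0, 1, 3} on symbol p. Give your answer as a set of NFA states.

δ(0,p) = {1}; δ(1,p) = {3}; δ(3,p) = {1, 3}.
Union: {1, 3}.

{1, 3}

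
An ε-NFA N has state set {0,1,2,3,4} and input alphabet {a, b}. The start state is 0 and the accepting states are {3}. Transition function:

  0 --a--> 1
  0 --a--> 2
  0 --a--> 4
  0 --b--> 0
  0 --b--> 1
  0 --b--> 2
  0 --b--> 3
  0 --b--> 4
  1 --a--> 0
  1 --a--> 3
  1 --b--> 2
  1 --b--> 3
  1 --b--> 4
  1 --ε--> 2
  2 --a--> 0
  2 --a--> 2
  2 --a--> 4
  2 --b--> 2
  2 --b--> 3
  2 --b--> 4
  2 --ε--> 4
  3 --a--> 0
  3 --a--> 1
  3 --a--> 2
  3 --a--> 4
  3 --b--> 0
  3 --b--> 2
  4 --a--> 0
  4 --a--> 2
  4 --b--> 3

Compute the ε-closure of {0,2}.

Begin with {0,2}.
2 →ε {4}; add 4.
ε-closure = {0,2,4}.

{0,2,4}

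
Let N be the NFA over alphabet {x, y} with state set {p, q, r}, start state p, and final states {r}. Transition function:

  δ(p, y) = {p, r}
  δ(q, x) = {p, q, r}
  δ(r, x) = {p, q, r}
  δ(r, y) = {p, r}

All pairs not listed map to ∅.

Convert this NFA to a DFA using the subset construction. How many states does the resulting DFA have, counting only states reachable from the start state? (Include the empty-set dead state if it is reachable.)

4

Start state of the DFA: {p}.
{p} --x--> ∅  [new]
{p} --y--> {p, r}  [new]
∅ --x--> ∅  [seen]
∅ --y--> ∅  [seen]
{p, r} --x--> {p, q, r}  [new]
{p, r} --y--> {p, r}  [seen]
{p, q, r} --x--> {p, q, r}  [seen]
{p, q, r} --y--> {p, r}  [seen]
Reachable DFA states: {p}, ∅, {p, r}, {p, q, r}.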